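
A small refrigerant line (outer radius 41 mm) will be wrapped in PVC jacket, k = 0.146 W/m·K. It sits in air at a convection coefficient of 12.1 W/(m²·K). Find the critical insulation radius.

r_cr ≈ 12.1 mm

For a cylinder r_cr = k/h = 0.146/12.1
r_cr = 12.1 mm; since the bare radius (41 mm) is above r_cr, any added insulation will reduce heat loss.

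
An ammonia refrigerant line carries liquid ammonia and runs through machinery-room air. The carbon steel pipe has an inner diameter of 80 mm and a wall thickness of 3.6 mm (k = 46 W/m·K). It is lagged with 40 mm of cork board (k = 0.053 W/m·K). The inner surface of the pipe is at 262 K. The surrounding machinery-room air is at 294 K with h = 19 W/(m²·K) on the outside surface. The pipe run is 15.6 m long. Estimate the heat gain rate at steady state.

Q ≈ 243 W

Treating each annulus and film as a series resistance:
R_carbon steel pipe wall = ln(43.6/40)/(2π×46×15.6) = 1.911×10^-5 K/W
R_cork board = ln(83.6/43.6)/(2π×0.053×15.6) = 0.1253 K/W
R_outer film = 1/(h_o·2πr_oL) = 1/(19×2π×0.0836×15.6) = 0.006423 K/W
R_total = 0.1318 K/W
Q = ΔT/R_total = 32/0.1318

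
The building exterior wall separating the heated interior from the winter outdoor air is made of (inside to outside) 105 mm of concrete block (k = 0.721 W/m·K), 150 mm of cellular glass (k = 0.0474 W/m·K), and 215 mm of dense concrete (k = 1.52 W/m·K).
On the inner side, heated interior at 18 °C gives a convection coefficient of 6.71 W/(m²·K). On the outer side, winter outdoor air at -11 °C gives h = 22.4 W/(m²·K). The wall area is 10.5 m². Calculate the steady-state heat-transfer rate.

Series thermal resistances:
R_inner film = 1/(h_i·A) = 1/(6.71×10.5) = 0.01419 K/W
R_concrete block = L/(kA) = 0.105/(0.721×10.5) = 0.01387 K/W
R_cellular glass = L/(kA) = 0.15/(0.0474×10.5) = 0.3014 K/W
R_dense concrete = L/(kA) = 0.215/(1.52×10.5) = 0.01347 K/W
R_outer film = 1/(h_o·A) = 1/(22.4×10.5) = 0.004252 K/W
R_total = 0.3472 K/W
Q = ΔT / R_total = 29 / 0.3472

Q ≈ 83.5 W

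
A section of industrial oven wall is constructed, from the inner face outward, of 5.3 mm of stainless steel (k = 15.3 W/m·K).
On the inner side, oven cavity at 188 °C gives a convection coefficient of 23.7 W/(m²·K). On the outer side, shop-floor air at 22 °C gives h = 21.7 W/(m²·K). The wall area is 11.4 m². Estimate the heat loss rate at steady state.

Series thermal resistances:
R_inner film = 1/(h_i·A) = 1/(23.7×11.4) = 0.003701 K/W
R_stainless steel = L/(kA) = 0.0053/(15.3×11.4) = 3.039×10^-5 K/W
R_outer film = 1/(h_o·A) = 1/(21.7×11.4) = 0.004042 K/W
R_total = 0.007774 K/W
Q = ΔT / R_total = 166 / 0.007774

Q ≈ 21400 W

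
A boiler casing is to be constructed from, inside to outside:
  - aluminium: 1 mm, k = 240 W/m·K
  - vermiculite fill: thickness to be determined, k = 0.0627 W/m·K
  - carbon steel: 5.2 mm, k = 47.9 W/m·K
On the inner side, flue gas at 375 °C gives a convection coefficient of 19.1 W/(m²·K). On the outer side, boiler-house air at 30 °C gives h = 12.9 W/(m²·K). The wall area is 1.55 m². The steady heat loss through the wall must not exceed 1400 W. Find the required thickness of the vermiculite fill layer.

L ≈ 15.8 mm

Thermal resistances in series:
R_inner film = 1/(h_i·A) = 1/(19.1×1.55) = 0.03378 K/W
R_aluminium = L/(kA) = 0.001/(240×1.55) = 2.688×10^-6 K/W
R_carbon steel = L/(kA) = 0.0052/(47.9×1.55) = 7.004×10^-5 K/W
R_outer film = 1/(h_o·A) = 1/(12.9×1.55) = 0.05001 K/W
Sum of the known resistances R_other = 0.08386 K/W
Required total resistance R_tot = ΔT/Q_allow = 345/1400 = 0.2464 K/W
R_vermiculite fill = R_tot − R_other = 0.1626 K/W
L = R·k·A = 0.1626×0.0627×1.55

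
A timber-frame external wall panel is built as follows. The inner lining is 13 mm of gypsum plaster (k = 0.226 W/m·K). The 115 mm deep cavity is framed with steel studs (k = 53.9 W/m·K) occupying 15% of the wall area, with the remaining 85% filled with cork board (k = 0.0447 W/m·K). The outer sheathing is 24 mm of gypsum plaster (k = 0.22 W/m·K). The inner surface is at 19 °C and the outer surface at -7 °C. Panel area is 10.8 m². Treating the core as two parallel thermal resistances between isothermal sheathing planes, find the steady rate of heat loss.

Q ≈ 1550 W

Sheathing layers in series; stud and cavity paths in parallel between them.
R_inner = 0.013/(0.226×10.8) = 0.005326 K/W
R_stud  = 0.115/(53.9×0.15×10.8) = 0.001317 K/W
R_cav   = 0.115/(0.0447×0.85×10.8) = 0.2803 K/W
1/R_core = 1/R_stud + 1/R_cav → R_core = 0.001311 K/W
R_outer = 0.024/(0.22×10.8) = 0.0101 K/W
R_total = 0.01674 K/W
Q = ΔT/R_total = 26/0.01674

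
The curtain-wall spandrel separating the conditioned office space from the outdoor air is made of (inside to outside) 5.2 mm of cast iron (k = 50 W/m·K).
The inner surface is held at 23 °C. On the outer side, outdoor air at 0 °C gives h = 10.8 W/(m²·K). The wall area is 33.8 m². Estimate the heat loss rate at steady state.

Q ≈ 8390 W

Thermal resistances in series:
R_cast iron = L/(kA) = 0.0052/(50×33.8) = 3.077×10^-6 K/W
R_outer film = 1/(h_o·A) = 1/(10.8×33.8) = 0.002739 K/W
R_total = 0.002743 K/W
Q = ΔT / R_total = 23 / 0.002743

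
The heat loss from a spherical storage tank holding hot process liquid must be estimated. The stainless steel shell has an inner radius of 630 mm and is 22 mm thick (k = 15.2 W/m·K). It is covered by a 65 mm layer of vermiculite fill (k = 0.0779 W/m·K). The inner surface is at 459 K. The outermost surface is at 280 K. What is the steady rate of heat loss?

Q ≈ 1260 W

Each spherical layer contributes R = (1/r_i − 1/r_o)/(4πk):
R_stainless steel shell = (1/0.63 − 1/0.652)/(4π×15.2) = 2.804×10^-4 K/W
R_vermiculite fill = (1/0.652 − 1/0.717)/(4π×0.0779) = 0.142 K/W
R_total = 0.1423 K/W
Q = ΔT/R_total = 179/0.1423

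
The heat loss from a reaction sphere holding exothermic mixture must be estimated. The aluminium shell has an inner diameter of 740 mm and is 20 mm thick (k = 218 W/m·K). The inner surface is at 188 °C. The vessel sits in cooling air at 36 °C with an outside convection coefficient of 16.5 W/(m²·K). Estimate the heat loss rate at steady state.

Q ≈ 4790 W

Each spherical layer contributes R = (1/r_i − 1/r_o)/(4πk):
R_aluminium shell = (1/0.37 − 1/0.39)/(4π×218) = 5.059×10^-5 K/W
R_outer film = 1/(h·4πr_o²) = 1/(16.5×4π×0.39²) = 0.03171 K/W
R_total = 0.03176 K/W
Q = ΔT/R_total = 152/0.03176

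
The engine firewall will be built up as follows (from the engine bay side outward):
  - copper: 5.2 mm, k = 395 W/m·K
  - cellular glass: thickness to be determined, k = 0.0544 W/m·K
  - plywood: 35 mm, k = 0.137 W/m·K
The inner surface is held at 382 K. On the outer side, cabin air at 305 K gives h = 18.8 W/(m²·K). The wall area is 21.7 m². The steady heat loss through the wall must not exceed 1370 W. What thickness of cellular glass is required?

Treating each layer as a thermal resistance in series:
R_copper = L/(kA) = 0.0052/(395×21.7) = 6.067×10^-7 K/W
R_plywood = L/(kA) = 0.035/(0.137×21.7) = 0.01177 K/W
R_outer film = 1/(h_o·A) = 1/(18.8×21.7) = 0.002451 K/W
Sum of the known resistances R_other = 0.01422 K/W
Required total resistance R_tot = ΔT/Q_allow = 77/1370 = 0.0562 K/W
R_cellular glass = R_tot − R_other = 0.04198 K/W
L = R·k·A = 0.04198×0.0544×21.7

L ≈ 49.6 mm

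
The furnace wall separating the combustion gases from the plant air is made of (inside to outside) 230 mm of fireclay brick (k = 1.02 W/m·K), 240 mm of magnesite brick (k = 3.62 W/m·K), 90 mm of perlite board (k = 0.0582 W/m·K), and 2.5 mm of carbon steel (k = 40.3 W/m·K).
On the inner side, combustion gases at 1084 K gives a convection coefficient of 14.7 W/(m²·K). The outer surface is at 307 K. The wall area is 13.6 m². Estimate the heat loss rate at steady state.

Q ≈ 5540 W

Thermal resistances in series:
R_inner film = 1/(h_i·A) = 1/(14.7×13.6) = 0.005002 K/W
R_fireclay brick = L/(kA) = 0.23/(1.02×13.6) = 0.01658 K/W
R_magnesite brick = L/(kA) = 0.24/(3.62×13.6) = 0.004875 K/W
R_perlite board = L/(kA) = 0.09/(0.0582×13.6) = 0.1137 K/W
R_carbon steel = L/(kA) = 0.0025/(40.3×13.6) = 4.561×10^-6 K/W
R_total = 0.1402 K/W
Q = ΔT / R_total = 777 / 0.1402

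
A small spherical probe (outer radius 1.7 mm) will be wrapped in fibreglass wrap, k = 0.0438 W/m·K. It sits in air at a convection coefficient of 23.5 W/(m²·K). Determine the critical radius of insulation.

For a sphere r_cr = 2k/h = 2×0.0438/23.5
r_cr = 3.73 mm; since the bare radius (1.7 mm) is below r_cr, adding a thin layer of insulation will *increase* heat loss.

r_cr ≈ 3.73 mm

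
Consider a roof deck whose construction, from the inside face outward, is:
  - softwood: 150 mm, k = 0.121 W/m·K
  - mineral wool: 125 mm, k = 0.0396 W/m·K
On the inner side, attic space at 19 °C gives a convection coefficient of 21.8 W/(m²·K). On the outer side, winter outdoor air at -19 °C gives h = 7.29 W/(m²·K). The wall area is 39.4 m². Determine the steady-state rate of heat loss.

Q ≈ 327 W

Series thermal resistances:
R_inner film = 1/(h_i·A) = 1/(21.8×39.4) = 0.001164 K/W
R_softwood = L/(kA) = 0.15/(0.121×39.4) = 0.03146 K/W
R_mineral wool = L/(kA) = 0.125/(0.0396×39.4) = 0.08012 K/W
R_outer film = 1/(h_o·A) = 1/(7.29×39.4) = 0.003482 K/W
R_total = 0.1162 K/W
Q = ΔT / R_total = 38 / 0.1162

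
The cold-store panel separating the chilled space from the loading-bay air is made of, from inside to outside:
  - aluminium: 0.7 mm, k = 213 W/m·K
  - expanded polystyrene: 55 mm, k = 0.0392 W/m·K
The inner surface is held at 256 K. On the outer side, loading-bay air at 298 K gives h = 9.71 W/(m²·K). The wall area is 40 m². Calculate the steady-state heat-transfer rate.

Treating each layer as a thermal resistance in series:
R_aluminium = L/(kA) = 0.0007/(213×40) = 8.216×10^-8 K/W
R_expanded polystyrene = L/(kA) = 0.055/(0.0392×40) = 0.03508 K/W
R_outer film = 1/(h_o·A) = 1/(9.71×40) = 0.002575 K/W
R_total = 0.03765 K/W
Q = ΔT / R_total = 42 / 0.03765

Q ≈ 1120 W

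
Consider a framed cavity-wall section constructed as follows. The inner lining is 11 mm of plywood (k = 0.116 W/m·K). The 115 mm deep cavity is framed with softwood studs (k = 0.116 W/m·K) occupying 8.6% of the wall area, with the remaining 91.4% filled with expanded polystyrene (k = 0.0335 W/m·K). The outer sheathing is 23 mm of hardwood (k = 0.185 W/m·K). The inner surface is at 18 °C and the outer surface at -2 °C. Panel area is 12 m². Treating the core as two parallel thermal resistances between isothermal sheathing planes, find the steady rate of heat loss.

Sheathing layers in series; stud and cavity paths in parallel between them.
R_inner = 0.011/(0.116×12) = 0.007902 K/W
R_stud  = 0.115/(0.116×0.086×12) = 0.9606 K/W
R_cav   = 0.115/(0.0335×0.914×12) = 0.313 K/W
1/R_core = 1/R_stud + 1/R_cav → R_core = 0.2361 K/W
R_outer = 0.023/(0.185×12) = 0.01036 K/W
R_total = 0.2543 K/W
Q = ΔT/R_total = 20/0.2543

Q ≈ 78.6 W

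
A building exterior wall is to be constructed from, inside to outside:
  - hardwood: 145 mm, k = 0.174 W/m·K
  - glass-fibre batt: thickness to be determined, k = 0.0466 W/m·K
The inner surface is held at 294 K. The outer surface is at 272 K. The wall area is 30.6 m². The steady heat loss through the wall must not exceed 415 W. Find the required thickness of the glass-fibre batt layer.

L ≈ 36.8 mm

Series thermal resistances:
R_hardwood = L/(kA) = 0.145/(0.174×30.6) = 0.02723 K/W
Sum of the known resistances R_other = 0.02723 K/W
Required total resistance R_tot = ΔT/Q_allow = 22/415 = 0.05301 K/W
R_glass-fibre batt = R_tot − R_other = 0.02578 K/W
L = R·k·A = 0.02578×0.0466×30.6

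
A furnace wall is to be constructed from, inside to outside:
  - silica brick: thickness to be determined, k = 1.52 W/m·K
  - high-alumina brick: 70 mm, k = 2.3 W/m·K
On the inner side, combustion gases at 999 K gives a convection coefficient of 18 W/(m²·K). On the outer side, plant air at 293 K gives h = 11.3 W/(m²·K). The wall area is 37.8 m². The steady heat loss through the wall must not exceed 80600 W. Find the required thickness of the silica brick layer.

L ≈ 238 mm

Model the wall as resistances in series:
R_inner film = 1/(h_i·A) = 1/(18×37.8) = 0.00147 K/W
R_high-alumina brick = L/(kA) = 0.07/(2.3×37.8) = 8.052×10^-4 K/W
R_outer film = 1/(h_o·A) = 1/(11.3×37.8) = 0.002341 K/W
Sum of the known resistances R_other = 0.004616 K/W
Required total resistance R_tot = ΔT/Q_allow = 706/80600 = 0.008759 K/W
R_silica brick = R_tot − R_other = 0.004143 K/W
L = R·k·A = 0.004143×1.52×37.8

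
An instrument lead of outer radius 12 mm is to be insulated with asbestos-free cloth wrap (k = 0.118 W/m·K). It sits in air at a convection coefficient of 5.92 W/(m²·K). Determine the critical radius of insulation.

For a cylinder r_cr = k/h = 0.118/5.92
r_cr = 19.9 mm; since the bare radius (12 mm) is below r_cr, adding a thin layer of insulation will *increase* heat loss.

r_cr ≈ 19.9 mm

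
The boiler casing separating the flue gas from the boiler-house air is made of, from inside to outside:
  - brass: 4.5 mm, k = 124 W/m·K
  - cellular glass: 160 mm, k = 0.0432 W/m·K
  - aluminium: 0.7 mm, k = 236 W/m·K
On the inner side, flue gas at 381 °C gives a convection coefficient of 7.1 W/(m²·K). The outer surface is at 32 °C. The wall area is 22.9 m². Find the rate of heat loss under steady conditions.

Q ≈ 2080 W

Model the wall as resistances in series:
R_inner film = 1/(h_i·A) = 1/(7.1×22.9) = 0.00615 K/W
R_brass = L/(kA) = 0.0045/(124×22.9) = 1.585×10^-6 K/W
R_cellular glass = L/(kA) = 0.16/(0.0432×22.9) = 0.1617 K/W
R_aluminium = L/(kA) = 0.0007/(236×22.9) = 1.295×10^-7 K/W
R_total = 0.1679 K/W
Q = ΔT / R_total = 349 / 0.1679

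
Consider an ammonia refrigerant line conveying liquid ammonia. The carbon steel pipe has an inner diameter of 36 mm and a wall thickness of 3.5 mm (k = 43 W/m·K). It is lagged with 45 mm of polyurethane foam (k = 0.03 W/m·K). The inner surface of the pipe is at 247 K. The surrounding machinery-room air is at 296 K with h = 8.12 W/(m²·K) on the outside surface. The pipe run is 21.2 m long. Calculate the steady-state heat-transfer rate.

Q ≈ 165 W

Cylindrical conduction, so R = ln(r₂/r₁)/(2πkL) per layer, in series:
R_carbon steel pipe wall = ln(21.5/18)/(2π×43×21.2) = 3.102×10^-5 K/W
R_polyurethane foam = ln(66.5/21.5)/(2π×0.03×21.2) = 0.2826 K/W
R_outer film = 1/(h_o·2πr_oL) = 1/(8.12×2π×0.0665×21.2) = 0.0139 K/W
R_total = 0.2965 K/W
Q = ΔT/R_total = 49/0.2965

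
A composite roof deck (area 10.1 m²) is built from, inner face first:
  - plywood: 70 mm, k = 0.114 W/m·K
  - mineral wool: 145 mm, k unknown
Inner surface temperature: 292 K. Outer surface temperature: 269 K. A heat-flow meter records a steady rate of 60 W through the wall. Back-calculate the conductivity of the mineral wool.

k ≈ 0.0445 W/(m·K)

Series thermal resistances:
R_plywood = L/(kA) = 0.07/(0.114×10.1) = 0.0608 K/W
Sum of known resistances R_other = 0.0608 K/W
Total R = ΔT/Q = 23/60 = 0.3833 K/W
R_mineral wool = R_total − R_other = 0.3225 K/W
k = L/(R·A) = 0.145/(0.3225×10.1)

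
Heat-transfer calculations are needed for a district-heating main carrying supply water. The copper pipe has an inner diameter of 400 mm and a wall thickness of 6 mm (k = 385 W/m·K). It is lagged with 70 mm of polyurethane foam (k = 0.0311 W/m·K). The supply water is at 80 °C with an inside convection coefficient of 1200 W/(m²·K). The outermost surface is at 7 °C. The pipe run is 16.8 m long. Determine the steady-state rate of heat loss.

Treating each annulus and film as a series resistance:
R_inner film = 1/(h_i·2πr₁L) = 1/(1200×2π×0.2×16.8) = 3.947×10^-5 K/W
R_copper pipe wall = ln(206/200)/(2π×385×16.8) = 7.273×10^-7 K/W
R_polyurethane foam = ln(276/206)/(2π×0.0311×16.8) = 0.08911 K/W
R_total = 0.08915 K/W
Q = ΔT/R_total = 73/0.08915

Q ≈ 819 W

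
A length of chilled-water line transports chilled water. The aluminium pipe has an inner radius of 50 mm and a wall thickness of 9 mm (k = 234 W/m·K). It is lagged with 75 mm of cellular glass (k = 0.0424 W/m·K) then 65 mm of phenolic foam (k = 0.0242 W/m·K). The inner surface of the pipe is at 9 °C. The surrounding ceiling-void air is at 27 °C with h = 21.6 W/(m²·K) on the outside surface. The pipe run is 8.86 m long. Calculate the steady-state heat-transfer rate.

Q ≈ 27.9 W

Radial resistances (cylindrical: R_cond = ln(r_o/r_i)/(2πkL), R_conv = 1/(h·2πrL)):
R_aluminium pipe wall = ln(59/50)/(2π×234×8.86) = 1.271×10^-5 K/W
R_cellular glass = ln(134/59)/(2π×0.0424×8.86) = 0.3475 K/W
R_phenolic foam = ln(199/134)/(2π×0.0242×8.86) = 0.2935 K/W
R_outer film = 1/(h_o·2πr_oL) = 1/(21.6×2π×0.199×8.86) = 0.004179 K/W
R_total = 0.6453 K/W
Q = ΔT/R_total = 18/0.6453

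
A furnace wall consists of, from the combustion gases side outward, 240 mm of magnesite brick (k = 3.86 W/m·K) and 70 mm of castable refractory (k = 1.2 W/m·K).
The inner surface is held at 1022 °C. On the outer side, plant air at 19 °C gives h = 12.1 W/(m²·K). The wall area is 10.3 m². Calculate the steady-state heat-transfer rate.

Series thermal resistances:
R_magnesite brick = L/(kA) = 0.24/(3.86×10.3) = 0.006037 K/W
R_castable refractory = L/(kA) = 0.07/(1.2×10.3) = 0.005663 K/W
R_outer film = 1/(h_o·A) = 1/(12.1×10.3) = 0.008024 K/W
R_total = 0.01972 K/W
Q = ΔT / R_total = 1003 / 0.01972

Q ≈ 50900 W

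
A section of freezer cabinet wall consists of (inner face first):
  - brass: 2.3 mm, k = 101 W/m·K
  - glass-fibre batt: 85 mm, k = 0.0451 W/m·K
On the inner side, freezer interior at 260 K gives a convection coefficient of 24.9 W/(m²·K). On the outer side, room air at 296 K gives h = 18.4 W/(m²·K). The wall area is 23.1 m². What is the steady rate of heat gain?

Treating each layer as a thermal resistance in series:
R_inner film = 1/(h_i·A) = 1/(24.9×23.1) = 0.001739 K/W
R_brass = L/(kA) = 0.0023/(101×23.1) = 9.858×10^-7 K/W
R_glass-fibre batt = L/(kA) = 0.085/(0.0451×23.1) = 0.08159 K/W
R_outer film = 1/(h_o·A) = 1/(18.4×23.1) = 0.002353 K/W
R_total = 0.08568 K/W
Q = ΔT / R_total = 36 / 0.08568

Q ≈ 420 W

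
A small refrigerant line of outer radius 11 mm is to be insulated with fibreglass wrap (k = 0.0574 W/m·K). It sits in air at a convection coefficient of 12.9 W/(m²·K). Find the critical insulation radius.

For a cylinder r_cr = k/h = 0.0574/12.9
r_cr = 4.45 mm; since the bare radius (11 mm) is above r_cr, any added insulation will reduce heat loss.

r_cr ≈ 4.45 mm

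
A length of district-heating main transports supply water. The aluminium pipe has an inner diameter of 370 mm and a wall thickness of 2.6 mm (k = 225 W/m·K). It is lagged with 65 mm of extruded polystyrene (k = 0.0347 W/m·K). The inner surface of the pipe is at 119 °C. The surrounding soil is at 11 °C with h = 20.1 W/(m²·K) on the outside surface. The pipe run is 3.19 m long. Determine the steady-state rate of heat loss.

Q ≈ 247 W

Cylindrical conduction, so R = ln(r₂/r₁)/(2πkL) per layer, in series:
R_aluminium pipe wall = ln(187.6/185)/(2π×225×3.19) = 3.095×10^-6 K/W
R_extruded polystyrene = ln(252.6/187.6)/(2π×0.0347×3.19) = 0.4277 K/W
R_outer film = 1/(h_o·2πr_oL) = 1/(20.1×2π×0.2526×3.19) = 0.009827 K/W
R_total = 0.4376 K/W
Q = ΔT/R_total = 108/0.4376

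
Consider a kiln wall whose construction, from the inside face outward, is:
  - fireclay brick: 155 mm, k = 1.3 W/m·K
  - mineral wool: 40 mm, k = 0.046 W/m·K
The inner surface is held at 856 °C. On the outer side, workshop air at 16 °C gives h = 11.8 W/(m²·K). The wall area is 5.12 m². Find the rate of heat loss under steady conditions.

Q ≈ 4010 W

Thermal resistances in series:
R_fireclay brick = L/(kA) = 0.155/(1.3×5.12) = 0.02329 K/W
R_mineral wool = L/(kA) = 0.04/(0.046×5.12) = 0.1698 K/W
R_outer film = 1/(h_o·A) = 1/(11.8×5.12) = 0.01655 K/W
R_total = 0.2097 K/W
Q = ΔT / R_total = 840 / 0.2097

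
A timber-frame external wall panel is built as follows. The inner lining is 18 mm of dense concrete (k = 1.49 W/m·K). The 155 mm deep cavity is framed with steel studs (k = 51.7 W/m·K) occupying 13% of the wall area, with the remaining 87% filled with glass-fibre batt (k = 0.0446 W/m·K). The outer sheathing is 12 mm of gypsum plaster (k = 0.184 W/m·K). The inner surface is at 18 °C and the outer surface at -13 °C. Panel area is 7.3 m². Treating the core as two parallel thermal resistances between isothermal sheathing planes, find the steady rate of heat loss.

Q ≈ 2260 W

Sheathing layers in series; stud and cavity paths in parallel between them.
R_inner = 0.018/(1.49×7.3) = 0.001655 K/W
R_stud  = 0.155/(51.7×0.13×7.3) = 0.003159 K/W
R_cav   = 0.155/(0.0446×0.87×7.3) = 0.5472 K/W
1/R_core = 1/R_stud + 1/R_cav → R_core = 0.003141 K/W
R_outer = 0.012/(0.184×7.3) = 0.008934 K/W
R_total = 0.01373 K/W
Q = ΔT/R_total = 31/0.01373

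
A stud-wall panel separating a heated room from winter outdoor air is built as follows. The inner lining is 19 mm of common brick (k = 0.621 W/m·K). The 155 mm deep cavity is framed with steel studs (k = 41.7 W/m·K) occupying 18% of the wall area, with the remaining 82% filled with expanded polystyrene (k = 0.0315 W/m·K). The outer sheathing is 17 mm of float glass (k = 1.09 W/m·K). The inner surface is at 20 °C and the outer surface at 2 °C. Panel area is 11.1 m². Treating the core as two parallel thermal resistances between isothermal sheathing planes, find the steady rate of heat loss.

Sheathing layers in series; stud and cavity paths in parallel between them.
R_inner = 0.019/(0.621×11.1) = 0.002756 K/W
R_stud  = 0.155/(41.7×0.18×11.1) = 0.00186 K/W
R_cav   = 0.155/(0.0315×0.82×11.1) = 0.5406 K/W
1/R_core = 1/R_stud + 1/R_cav → R_core = 0.001854 K/W
R_outer = 0.017/(1.09×11.1) = 0.001405 K/W
R_total = 0.006015 K/W
Q = ΔT/R_total = 18/0.006015

Q ≈ 2990 W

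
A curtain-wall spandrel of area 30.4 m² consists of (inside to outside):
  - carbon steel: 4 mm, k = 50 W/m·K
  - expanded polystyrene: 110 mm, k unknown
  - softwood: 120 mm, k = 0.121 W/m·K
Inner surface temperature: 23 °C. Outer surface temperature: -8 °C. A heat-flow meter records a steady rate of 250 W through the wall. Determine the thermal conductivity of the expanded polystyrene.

Thermal resistances in series:
R_carbon steel = L/(kA) = 0.004/(50×30.4) = 2.632×10^-6 K/W
R_softwood = L/(kA) = 0.12/(0.121×30.4) = 0.03262 K/W
Sum of known resistances R_other = 0.03263 K/W
Total R = ΔT/Q = 31/250 = 0.124 K/W
R_expanded polystyrene = R_total − R_other = 0.09137 K/W
k = L/(R·A) = 0.11/(0.09137×30.4)

k ≈ 0.0396 W/(m·K)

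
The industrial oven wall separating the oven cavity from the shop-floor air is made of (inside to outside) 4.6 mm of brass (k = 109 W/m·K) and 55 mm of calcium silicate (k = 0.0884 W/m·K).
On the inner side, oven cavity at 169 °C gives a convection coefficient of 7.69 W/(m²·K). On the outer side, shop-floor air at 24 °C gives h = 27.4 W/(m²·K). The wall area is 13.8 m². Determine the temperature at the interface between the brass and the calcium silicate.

T ≈ 145 °C

Using the resistance-network approach (series):
R_inner film = 1/(h_i·A) = 1/(7.69×13.8) = 0.009423 K/W
R_brass = L/(kA) = 0.0046/(109×13.8) = 3.058×10^-6 K/W
R_calcium silicate = L/(kA) = 0.055/(0.0884×13.8) = 0.04508 K/W
R_outer film = 1/(h_o·A) = 1/(27.4×13.8) = 0.002645 K/W
R_total = 0.05716 K/W;  Q = ΔT/R_total = 145/0.05716 = 2537 W
T_interface = T_inner − Q·ΣR(inner→interface) = 169 − 2540×0.009426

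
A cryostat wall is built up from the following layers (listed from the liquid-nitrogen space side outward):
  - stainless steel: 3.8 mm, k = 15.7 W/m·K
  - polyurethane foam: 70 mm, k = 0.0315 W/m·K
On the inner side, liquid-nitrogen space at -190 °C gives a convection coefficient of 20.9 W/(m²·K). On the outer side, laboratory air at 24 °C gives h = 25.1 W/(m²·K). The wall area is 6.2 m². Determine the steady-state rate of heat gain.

Q ≈ 574 W

Series thermal resistances:
R_inner film = 1/(h_i·A) = 1/(20.9×6.2) = 0.007717 K/W
R_stainless steel = L/(kA) = 0.0038/(15.7×6.2) = 3.904×10^-5 K/W
R_polyurethane foam = L/(kA) = 0.07/(0.0315×6.2) = 0.3584 K/W
R_outer film = 1/(h_o·A) = 1/(25.1×6.2) = 0.006426 K/W
R_total = 0.3726 K/W
Q = ΔT / R_total = 214 / 0.3726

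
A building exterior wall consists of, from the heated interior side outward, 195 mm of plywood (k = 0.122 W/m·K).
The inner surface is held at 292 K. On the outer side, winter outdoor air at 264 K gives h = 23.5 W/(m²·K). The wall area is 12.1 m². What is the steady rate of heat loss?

Using the resistance-network approach (series):
R_plywood = L/(kA) = 0.195/(0.122×12.1) = 0.1321 K/W
R_outer film = 1/(h_o·A) = 1/(23.5×12.1) = 0.003517 K/W
R_total = 0.1356 K/W
Q = ΔT / R_total = 28 / 0.1356

Q ≈ 206 W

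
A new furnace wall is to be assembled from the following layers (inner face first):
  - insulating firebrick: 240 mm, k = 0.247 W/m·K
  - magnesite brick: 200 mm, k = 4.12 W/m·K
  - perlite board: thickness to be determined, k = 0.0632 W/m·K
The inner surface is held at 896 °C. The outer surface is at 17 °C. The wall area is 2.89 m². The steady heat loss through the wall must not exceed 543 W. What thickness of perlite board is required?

L ≈ 231 mm

Thermal resistances in series:
R_insulating firebrick = L/(kA) = 0.24/(0.247×2.89) = 0.3362 K/W
R_magnesite brick = L/(kA) = 0.2/(4.12×2.89) = 0.0168 K/W
Sum of the known resistances R_other = 0.353 K/W
Required total resistance R_tot = ΔT/Q_allow = 879/543 = 1.619 K/W
R_perlite board = R_tot − R_other = 1.266 K/W
L = R·k·A = 1.266×0.0632×2.89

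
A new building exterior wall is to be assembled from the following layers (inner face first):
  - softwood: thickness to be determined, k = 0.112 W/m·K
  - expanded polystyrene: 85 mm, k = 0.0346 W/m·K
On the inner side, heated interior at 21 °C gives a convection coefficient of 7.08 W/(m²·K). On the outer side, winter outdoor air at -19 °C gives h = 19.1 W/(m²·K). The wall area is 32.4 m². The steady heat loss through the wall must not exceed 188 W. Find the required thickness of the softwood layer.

L ≈ 475 mm

Model the wall as resistances in series:
R_inner film = 1/(h_i·A) = 1/(7.08×32.4) = 0.004359 K/W
R_expanded polystyrene = L/(kA) = 0.085/(0.0346×32.4) = 0.07582 K/W
R_outer film = 1/(h_o·A) = 1/(19.1×32.4) = 0.001616 K/W
Sum of the known resistances R_other = 0.0818 K/W
Required total resistance R_tot = ΔT/Q_allow = 40/188 = 0.2128 K/W
R_softwood = R_tot − R_other = 0.131 K/W
L = R·k·A = 0.131×0.112×32.4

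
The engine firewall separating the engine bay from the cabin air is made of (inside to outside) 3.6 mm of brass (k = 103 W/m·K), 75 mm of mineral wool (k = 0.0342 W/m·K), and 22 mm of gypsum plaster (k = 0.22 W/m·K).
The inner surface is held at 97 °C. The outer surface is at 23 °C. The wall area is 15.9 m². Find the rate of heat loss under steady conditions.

Q ≈ 513 W

Using the resistance-network approach (series):
R_brass = L/(kA) = 0.0036/(103×15.9) = 2.198×10^-6 K/W
R_mineral wool = L/(kA) = 0.075/(0.0342×15.9) = 0.1379 K/W
R_gypsum plaster = L/(kA) = 0.022/(0.22×15.9) = 0.006289 K/W
R_total = 0.1442 K/W
Q = ΔT / R_total = 74 / 0.1442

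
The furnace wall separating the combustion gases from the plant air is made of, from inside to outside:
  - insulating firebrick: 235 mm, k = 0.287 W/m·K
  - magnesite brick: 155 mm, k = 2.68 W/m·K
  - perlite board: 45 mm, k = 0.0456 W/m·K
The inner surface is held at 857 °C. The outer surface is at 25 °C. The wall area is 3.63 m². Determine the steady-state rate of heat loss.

Q ≈ 1620 W

Series thermal resistances:
R_insulating firebrick = L/(kA) = 0.235/(0.287×3.63) = 0.2256 K/W
R_magnesite brick = L/(kA) = 0.155/(2.68×3.63) = 0.01593 K/W
R_perlite board = L/(kA) = 0.045/(0.0456×3.63) = 0.2719 K/W
R_total = 0.5134 K/W
Q = ΔT / R_total = 832 / 0.5134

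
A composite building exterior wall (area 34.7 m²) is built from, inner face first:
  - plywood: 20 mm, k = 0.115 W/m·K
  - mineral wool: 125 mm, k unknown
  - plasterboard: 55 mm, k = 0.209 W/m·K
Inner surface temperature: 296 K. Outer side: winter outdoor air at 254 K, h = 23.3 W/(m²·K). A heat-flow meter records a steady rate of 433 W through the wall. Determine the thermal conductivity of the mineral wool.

k ≈ 0.0433 W/(m·K)

Thermal resistances in series:
R_plywood = L/(kA) = 0.02/(0.115×34.7) = 0.005012 K/W
R_plasterboard = L/(kA) = 0.055/(0.209×34.7) = 0.007584 K/W
R_outer film = 1/(h_o·A) = 1/(23.3×34.7) = 0.001237 K/W
Sum of known resistances R_other = 0.01383 K/W
Total R = ΔT/Q = 42/433 = 0.097 K/W
R_mineral wool = R_total − R_other = 0.08317 K/W
k = L/(R·A) = 0.125/(0.08317×34.7)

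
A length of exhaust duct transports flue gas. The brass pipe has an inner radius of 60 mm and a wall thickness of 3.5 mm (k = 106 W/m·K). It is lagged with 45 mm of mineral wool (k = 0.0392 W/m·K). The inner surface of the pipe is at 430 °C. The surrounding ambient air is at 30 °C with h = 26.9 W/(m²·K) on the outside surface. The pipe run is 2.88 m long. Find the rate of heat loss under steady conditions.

Q ≈ 517 W

Per-layer cylindrical resistances, series-summed:
R_brass pipe wall = ln(63.5/60)/(2π×106×2.88) = 2.956×10^-5 K/W
R_mineral wool = ln(108.5/63.5)/(2π×0.0392×2.88) = 0.7552 K/W
R_outer film = 1/(h_o·2πr_oL) = 1/(26.9×2π×0.1085×2.88) = 0.01893 K/W
R_total = 0.7742 K/W
Q = ΔT/R_total = 400/0.7742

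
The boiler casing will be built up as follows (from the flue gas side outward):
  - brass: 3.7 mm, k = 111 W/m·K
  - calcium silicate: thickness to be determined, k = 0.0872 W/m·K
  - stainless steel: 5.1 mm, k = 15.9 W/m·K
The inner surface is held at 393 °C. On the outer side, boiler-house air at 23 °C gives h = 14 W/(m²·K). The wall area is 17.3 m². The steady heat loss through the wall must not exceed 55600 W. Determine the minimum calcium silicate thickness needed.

L ≈ 3.78 mm

Model the wall as resistances in series:
R_brass = L/(kA) = 0.0037/(111×17.3) = 1.927×10^-6 K/W
R_stainless steel = L/(kA) = 0.0051/(15.9×17.3) = 1.854×10^-5 K/W
R_outer film = 1/(h_o·A) = 1/(14×17.3) = 0.004129 K/W
Sum of the known resistances R_other = 0.004149 K/W
Required total resistance R_tot = ΔT/Q_allow = 370/55600 = 0.006655 K/W
R_calcium silicate = R_tot − R_other = 0.002505 K/W
L = R·k·A = 0.002505×0.0872×17.3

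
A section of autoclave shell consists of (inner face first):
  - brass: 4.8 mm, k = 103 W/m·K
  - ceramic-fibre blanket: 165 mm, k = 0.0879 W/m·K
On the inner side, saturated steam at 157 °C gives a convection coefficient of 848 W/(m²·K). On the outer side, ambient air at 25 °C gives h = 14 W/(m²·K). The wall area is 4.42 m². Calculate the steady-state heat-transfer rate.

Using the resistance-network approach (series):
R_inner film = 1/(h_i·A) = 1/(848×4.42) = 2.668×10^-4 K/W
R_brass = L/(kA) = 0.0048/(103×4.42) = 1.054×10^-5 K/W
R_ceramic-fibre blanket = L/(kA) = 0.165/(0.0879×4.42) = 0.4247 K/W
R_outer film = 1/(h_o·A) = 1/(14×4.42) = 0.01616 K/W
R_total = 0.4411 K/W
Q = ΔT / R_total = 132 / 0.4411

Q ≈ 299 W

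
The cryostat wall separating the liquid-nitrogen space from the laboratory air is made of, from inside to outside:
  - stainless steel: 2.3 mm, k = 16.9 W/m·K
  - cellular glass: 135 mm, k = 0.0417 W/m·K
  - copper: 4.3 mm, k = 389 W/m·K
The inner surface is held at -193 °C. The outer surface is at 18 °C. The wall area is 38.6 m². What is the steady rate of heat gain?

Treating each layer as a thermal resistance in series:
R_stainless steel = L/(kA) = 0.0023/(16.9×38.6) = 3.526×10^-6 K/W
R_cellular glass = L/(kA) = 0.135/(0.0417×38.6) = 0.08387 K/W
R_copper = L/(kA) = 0.0043/(389×38.6) = 2.864×10^-7 K/W
R_total = 0.08387 K/W
Q = ΔT / R_total = 211 / 0.08387

Q ≈ 2520 W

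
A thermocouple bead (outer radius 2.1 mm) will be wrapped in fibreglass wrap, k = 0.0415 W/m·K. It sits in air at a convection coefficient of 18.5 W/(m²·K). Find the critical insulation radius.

For a sphere r_cr = 2k/h = 2×0.0415/18.5
r_cr = 4.49 mm; since the bare radius (2.1 mm) is below r_cr, adding a thin layer of insulation will *increase* heat loss.

r_cr ≈ 4.49 mm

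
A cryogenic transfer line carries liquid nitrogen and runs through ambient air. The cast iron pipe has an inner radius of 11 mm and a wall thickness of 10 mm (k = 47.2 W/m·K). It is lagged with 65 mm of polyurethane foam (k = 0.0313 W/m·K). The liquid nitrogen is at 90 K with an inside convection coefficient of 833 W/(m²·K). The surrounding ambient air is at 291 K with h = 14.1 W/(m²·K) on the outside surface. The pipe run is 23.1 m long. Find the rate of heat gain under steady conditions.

For a radial system each layer contributes R = ln(r_out/r_in)/(2πkL); films add R = 1/(hA).
R_inner film = 1/(h_i·2πr₁L) = 1/(833×2π×0.011×23.1) = 7.519×10^-4 K/W
R_cast iron pipe wall = ln(21/11)/(2π×47.2×23.1) = 9.439×10^-5 K/W
R_polyurethane foam = ln(86/21)/(2π×0.0313×23.1) = 0.3103 K/W
R_outer film = 1/(h_o·2πr_oL) = 1/(14.1×2π×0.086×23.1) = 0.005682 K/W
R_total = 0.3169 K/W
Q = ΔT/R_total = 201/0.3169

Q ≈ 634 W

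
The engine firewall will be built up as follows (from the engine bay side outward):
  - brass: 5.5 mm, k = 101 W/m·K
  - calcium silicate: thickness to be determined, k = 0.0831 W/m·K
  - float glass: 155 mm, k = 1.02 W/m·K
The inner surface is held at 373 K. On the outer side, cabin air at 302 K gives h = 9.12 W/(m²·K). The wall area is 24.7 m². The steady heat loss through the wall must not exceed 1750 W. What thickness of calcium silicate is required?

L ≈ 61.5 mm

Treating each layer as a thermal resistance in series:
R_brass = L/(kA) = 0.0055/(101×24.7) = 2.205×10^-6 K/W
R_float glass = L/(kA) = 0.155/(1.02×24.7) = 0.006152 K/W
R_outer film = 1/(h_o·A) = 1/(9.12×24.7) = 0.004439 K/W
Sum of the known resistances R_other = 0.01059 K/W
Required total resistance R_tot = ΔT/Q_allow = 71/1750 = 0.04057 K/W
R_calcium silicate = R_tot − R_other = 0.02998 K/W
L = R·k·A = 0.02998×0.0831×24.7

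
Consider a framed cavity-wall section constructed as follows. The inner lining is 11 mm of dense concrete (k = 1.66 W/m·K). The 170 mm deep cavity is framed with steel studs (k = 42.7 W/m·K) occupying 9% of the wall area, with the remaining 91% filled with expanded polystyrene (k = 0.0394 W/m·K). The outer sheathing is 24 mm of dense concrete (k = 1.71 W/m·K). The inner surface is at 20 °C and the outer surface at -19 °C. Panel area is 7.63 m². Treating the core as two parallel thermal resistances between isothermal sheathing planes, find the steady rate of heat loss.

Sheathing layers in series; stud and cavity paths in parallel between them.
R_inner = 0.011/(1.66×7.63) = 8.685×10^-4 K/W
R_stud  = 0.17/(42.7×0.09×7.63) = 0.005798 K/W
R_cav   = 0.17/(0.0394×0.91×7.63) = 0.6214 K/W
1/R_core = 1/R_stud + 1/R_cav → R_core = 0.005744 K/W
R_outer = 0.024/(1.71×7.63) = 0.001839 K/W
R_total = 0.008452 K/W
Q = ΔT/R_total = 39/0.008452

Q ≈ 4610 W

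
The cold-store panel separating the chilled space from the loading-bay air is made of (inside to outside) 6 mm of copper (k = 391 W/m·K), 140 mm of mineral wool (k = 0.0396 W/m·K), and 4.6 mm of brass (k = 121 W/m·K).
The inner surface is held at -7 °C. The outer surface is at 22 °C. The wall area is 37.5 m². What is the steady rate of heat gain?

Thermal resistances in series:
R_copper = L/(kA) = 0.006/(391×37.5) = 4.092×10^-7 K/W
R_mineral wool = L/(kA) = 0.14/(0.0396×37.5) = 0.09428 K/W
R_brass = L/(kA) = 0.0046/(121×37.5) = 1.014×10^-6 K/W
R_total = 0.09428 K/W
Q = ΔT / R_total = 29 / 0.09428

Q ≈ 308 W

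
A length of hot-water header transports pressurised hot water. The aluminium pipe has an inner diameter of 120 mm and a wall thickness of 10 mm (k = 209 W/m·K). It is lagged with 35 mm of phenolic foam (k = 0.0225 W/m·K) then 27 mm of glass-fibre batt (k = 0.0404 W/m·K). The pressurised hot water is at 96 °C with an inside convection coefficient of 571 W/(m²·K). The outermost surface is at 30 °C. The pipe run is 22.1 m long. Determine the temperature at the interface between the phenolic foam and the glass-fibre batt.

Per-layer cylindrical resistances, series-summed:
R_inner film = 1/(h_i·2πr₁L) = 1/(571×2π×0.06×22.1) = 2.102×10^-4 K/W
R_aluminium pipe wall = ln(70/60)/(2π×209×22.1) = 5.312×10^-6 K/W
R_phenolic foam = ln(105/70)/(2π×0.0225×22.1) = 0.1298 K/W
R_glass-fibre batt = ln(132/105)/(2π×0.0404×22.1) = 0.04079 K/W
R_total = 0.1708 K/W
Q = ΔT/R_total = 66/0.1708
Q = 386 W
T_interface = T_inner − Q·ΣR(inner→interface) = 96 − 386×0.13

T ≈ 45.8 °C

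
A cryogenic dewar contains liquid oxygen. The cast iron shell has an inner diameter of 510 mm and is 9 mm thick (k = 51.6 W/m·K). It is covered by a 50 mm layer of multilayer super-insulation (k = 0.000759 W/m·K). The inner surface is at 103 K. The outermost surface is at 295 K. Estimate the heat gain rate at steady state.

For a spherical shell R = (1/r₁ − 1/r₂)/(4πk); film R = 1/(h·4πr²). In series:
R_cast iron shell = (1/0.255 − 1/0.264)/(4π×51.6) = 2.062×10^-4 K/W
R_multilayer super-insulation = (1/0.264 − 1/0.314)/(4π×0.000759) = 63.24 K/W
R_total = 63.24 K/W
Q = ΔT/R_total = 192/63.24

Q ≈ 3.04 W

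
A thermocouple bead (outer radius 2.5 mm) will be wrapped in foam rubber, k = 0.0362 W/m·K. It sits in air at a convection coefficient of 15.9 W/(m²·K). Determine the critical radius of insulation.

r_cr ≈ 4.55 mm

For a sphere r_cr = 2k/h = 2×0.0362/15.9
r_cr = 4.55 mm; since the bare radius (2.5 mm) is below r_cr, adding a thin layer of insulation will *increase* heat loss.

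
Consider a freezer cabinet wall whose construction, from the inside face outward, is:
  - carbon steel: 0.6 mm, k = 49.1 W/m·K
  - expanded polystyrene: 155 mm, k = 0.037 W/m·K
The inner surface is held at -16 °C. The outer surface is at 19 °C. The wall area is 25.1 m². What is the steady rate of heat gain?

Q ≈ 210 W

Model the wall as resistances in series:
R_carbon steel = L/(kA) = 0.0006/(49.1×25.1) = 4.869×10^-7 K/W
R_expanded polystyrene = L/(kA) = 0.155/(0.037×25.1) = 0.1669 K/W
R_total = 0.1669 K/W
Q = ΔT / R_total = 35 / 0.1669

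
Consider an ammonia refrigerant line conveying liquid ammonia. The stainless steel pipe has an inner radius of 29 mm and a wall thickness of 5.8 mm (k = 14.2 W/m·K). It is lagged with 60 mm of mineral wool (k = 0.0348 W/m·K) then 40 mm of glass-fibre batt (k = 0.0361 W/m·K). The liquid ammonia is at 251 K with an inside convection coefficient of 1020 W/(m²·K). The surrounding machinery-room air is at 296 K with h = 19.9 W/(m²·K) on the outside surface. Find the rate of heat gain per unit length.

Treating each annulus and film as a series resistance:
R_inner film = 1/(h_i·2πr₁L) = 1/(1020×2π×0.029×1) = 0.00538 K/W
R_stainless steel pipe wall = ln(34.8/29)/(2π×14.2×1) = 0.002043 K/W
R_mineral wool = ln(94.8/34.8)/(2π×0.0348×1) = 4.583 K/W
R_glass-fibre batt = ln(134.8/94.8)/(2π×0.0361×1) = 1.552 K/W
R_outer film = 1/(h_o·2πr_oL) = 1/(19.9×2π×0.1348×1) = 0.05933 K/W
R_total = 6.202 K/W
Q = ΔT/R_total = 45/6.202

q′ ≈ 7.26 W/m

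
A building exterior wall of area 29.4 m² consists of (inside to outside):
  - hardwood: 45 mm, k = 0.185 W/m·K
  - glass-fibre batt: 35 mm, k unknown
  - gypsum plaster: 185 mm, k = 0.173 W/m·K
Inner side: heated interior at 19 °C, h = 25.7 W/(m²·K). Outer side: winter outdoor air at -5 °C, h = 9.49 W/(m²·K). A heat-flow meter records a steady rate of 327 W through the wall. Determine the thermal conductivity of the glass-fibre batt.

Model the wall as resistances in series:
R_inner film = 1/(h_i·A) = 1/(25.7×29.4) = 0.001323 K/W
R_hardwood = L/(kA) = 0.045/(0.185×29.4) = 0.008274 K/W
R_gypsum plaster = L/(kA) = 0.185/(0.173×29.4) = 0.03637 K/W
R_outer film = 1/(h_o·A) = 1/(9.49×29.4) = 0.003584 K/W
Sum of known resistances R_other = 0.04955 K/W
Total R = ΔT/Q = 24/327 = 0.07339 K/W
R_glass-fibre batt = R_total − R_other = 0.02384 K/W
k = L/(R·A) = 0.035/(0.02384×29.4)

k ≈ 0.0499 W/(m·K)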